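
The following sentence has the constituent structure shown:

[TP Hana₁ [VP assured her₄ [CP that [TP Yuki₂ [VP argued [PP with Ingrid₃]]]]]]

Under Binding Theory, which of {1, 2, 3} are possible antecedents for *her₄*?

*her* is a pronoun, so Principle B applies: it must be free in its binding domain.
Binding domain of *her₄*: the matrix TP, whose subject is Hana₁.
*Hana₁* c-commands the pronoun within its binding domain → coindexation would violate Principle B.
*Yuki₂*: the pronoun c-commands this R-expression → coindexation would violate Principle C on *Yuki₂*.
*Ingrid₃*: the pronoun c-commands this R-expression → coindexation would violate Principle C on *Ingrid₃*.

none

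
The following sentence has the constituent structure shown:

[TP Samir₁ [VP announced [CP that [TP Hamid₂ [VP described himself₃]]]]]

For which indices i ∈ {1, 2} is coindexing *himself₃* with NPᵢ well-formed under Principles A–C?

{2}

*himself* is an anaphor, so Principle A applies: it must be bound in its binding domain.
Binding domain of *himself₃*: the embedded TP, whose subject is Hamid₂.
*Samir₁* c-commands the anaphor but is outside its binding domain → cannot satisfy Principle A.
*Hamid₂* c-commands the anaphor within its binding domain → licit binder.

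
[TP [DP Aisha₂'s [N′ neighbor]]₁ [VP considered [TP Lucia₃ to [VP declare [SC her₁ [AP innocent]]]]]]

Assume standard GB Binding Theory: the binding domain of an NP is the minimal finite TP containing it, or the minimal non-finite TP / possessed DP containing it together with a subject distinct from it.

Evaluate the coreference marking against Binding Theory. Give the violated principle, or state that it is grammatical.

grammatical

The two coindexed NPs are *[Aisha₂'s neighbor]₁* and *her₁*.
*her₁* is a pronoun; its binding domain is the embedded TP, whose subject is Lucia₃. Within that domain it is c-commanded only by *Lucia₃*, which carries a different index — the pronoun is free locally, so Principle B holds.
*[Aisha₂'s neighbor]₁* is an R-expression; *her₁* does not c-command it, and no other NP shares its index, so Principle C is satisfied.
All principles are respected.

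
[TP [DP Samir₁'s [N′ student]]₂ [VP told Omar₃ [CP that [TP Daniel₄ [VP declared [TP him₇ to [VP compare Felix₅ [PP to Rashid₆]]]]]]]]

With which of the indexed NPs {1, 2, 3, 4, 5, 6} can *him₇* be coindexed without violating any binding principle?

{1, 2, 3}

*him* is a pronoun, so Principle B applies: it must be free in its binding domain.
Binding domain of *him₇*: the embedded TP, whose subject is Daniel₄.
*Samir₁* and the pronoun do not c-command one another → neither Principle B nor Principle C is at stake; coindexation permitted.
*[Samir₁'s student]₂* c-commands the pronoun but from outside its binding domain, and is not c-commanded by it → coindexation permitted.
*Omar₃* c-commands the pronoun but from outside its binding domain, and is not c-commanded by it → coindexation permitted.
*Daniel₄* c-commands the pronoun within its binding domain → coindexation would violate Principle B.
*Felix₅*: the pronoun c-commands this R-expression → coindexation would violate Principle C on *Felix₅*.
*Rashid₆*: the pronoun c-commands this R-expression → coindexation would violate Principle C on *Rashid₆*.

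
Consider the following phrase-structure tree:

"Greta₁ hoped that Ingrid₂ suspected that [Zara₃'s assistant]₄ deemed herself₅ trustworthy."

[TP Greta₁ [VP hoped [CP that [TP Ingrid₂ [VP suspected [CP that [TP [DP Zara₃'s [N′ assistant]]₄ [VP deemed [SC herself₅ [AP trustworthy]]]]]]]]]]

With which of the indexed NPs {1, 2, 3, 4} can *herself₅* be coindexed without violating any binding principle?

*herself* is an anaphor, so Principle A applies: it must be bound in its binding domain.
Binding domain of *herself₅*: the embedded TP, whose subject is [Zara₃'s assistant]₄.
*Greta₁* c-commands the anaphor but is outside its binding domain → cannot satisfy Principle A.
*Ingrid₂* c-commands the anaphor but is outside its binding domain → cannot satisfy Principle A.
*Zara₃* does not c-command the anaphor → cannot bind it.
*[Zara₃'s assistant]₄* c-commands the anaphor within its binding domain → licit binder.

{4}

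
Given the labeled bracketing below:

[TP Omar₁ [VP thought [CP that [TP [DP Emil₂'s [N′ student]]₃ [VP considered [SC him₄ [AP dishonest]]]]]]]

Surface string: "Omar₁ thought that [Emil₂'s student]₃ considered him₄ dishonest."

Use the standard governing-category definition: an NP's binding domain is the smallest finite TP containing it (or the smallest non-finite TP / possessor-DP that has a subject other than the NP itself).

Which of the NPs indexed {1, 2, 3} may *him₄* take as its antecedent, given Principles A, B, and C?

{1, 2}

*him* is a pronoun, so Principle B applies: it must be free in its binding domain.
Binding domain of *him₄*: the embedded TP, whose subject is [Emil₂'s student]₃.
*Omar₁* c-commands the pronoun but from outside its binding domain, and is not c-commanded by it → coindexation permitted.
*Emil₂* and the pronoun do not c-command one another → neither Principle B nor Principle C is at stake; coindexation permitted.
*[Emil₂'s student]₃* c-commands the pronoun within its binding domain → coindexation would violate Principle B.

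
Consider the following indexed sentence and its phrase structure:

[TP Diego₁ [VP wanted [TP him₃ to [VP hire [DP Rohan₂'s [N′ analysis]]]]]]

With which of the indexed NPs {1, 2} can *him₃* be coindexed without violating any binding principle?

none

*him* is a pronoun, so Principle B applies: it must be free in its binding domain.
Binding domain of *him₃*: the matrix TP, whose subject is Diego₁.
*Diego₁* c-commands the pronoun within its binding domain → coindexation would violate Principle B.
*Rohan₂*: the pronoun c-commands this R-expression → coindexation would violate Principle C on *Rohan₂*.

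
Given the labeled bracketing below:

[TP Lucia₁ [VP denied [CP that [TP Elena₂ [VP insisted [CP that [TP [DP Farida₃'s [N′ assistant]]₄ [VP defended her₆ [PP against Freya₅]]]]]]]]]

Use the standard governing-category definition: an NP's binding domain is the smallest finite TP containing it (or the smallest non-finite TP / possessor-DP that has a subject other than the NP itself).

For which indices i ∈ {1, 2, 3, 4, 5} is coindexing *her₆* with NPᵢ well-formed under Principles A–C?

{1, 2, 3}

*her* is a pronoun, so Principle B applies: it must be free in its binding domain.
Binding domain of *her₆*: the embedded TP, whose subject is [Farida₃'s assistant]₄.
*Lucia₁* c-commands the pronoun but from outside its binding domain, and is not c-commanded by it → coindexation permitted.
*Elena₂* c-commands the pronoun but from outside its binding domain, and is not c-commanded by it → coindexation permitted.
*Farida₃* and the pronoun do not c-command one another → neither Principle B nor Principle C is at stake; coindexation permitted.
*[Farida₃'s assistant]₄* c-commands the pronoun within its binding domain → coindexation would violate Principle B.
*Freya₅*: the pronoun c-commands this R-expression → coindexation would violate Principle C on *Freya₅*.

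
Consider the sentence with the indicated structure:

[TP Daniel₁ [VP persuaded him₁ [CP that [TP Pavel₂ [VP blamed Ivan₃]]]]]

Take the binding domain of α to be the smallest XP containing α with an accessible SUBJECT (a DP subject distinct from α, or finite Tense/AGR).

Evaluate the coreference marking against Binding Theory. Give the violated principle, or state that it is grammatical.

The two coindexed NPs are *Daniel₁* and *him₁*.
*him₁* is a pronoun. Its binding domain is the matrix TP, whose subject is Daniel₁.
*Daniel₁* c-commands it within that domain and carries the same index.
The pronoun is locally bound → Principle B violation.

Principle B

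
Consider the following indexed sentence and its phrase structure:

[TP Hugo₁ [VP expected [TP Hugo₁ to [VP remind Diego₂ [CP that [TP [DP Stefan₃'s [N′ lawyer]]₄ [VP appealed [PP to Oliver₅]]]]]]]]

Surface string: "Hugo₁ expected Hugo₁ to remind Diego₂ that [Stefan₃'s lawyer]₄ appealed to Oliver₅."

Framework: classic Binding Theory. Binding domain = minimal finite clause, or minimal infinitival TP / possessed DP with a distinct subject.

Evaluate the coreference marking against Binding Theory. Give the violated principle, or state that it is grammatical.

The two coindexed NPs are *Hugo₁* (the lower occurrence) and *Hugo₁* (the higher occurrence).
*Hugo₁* (the lower occurrence) is an R-expression. Principle C requires it to be free everywhere.
*Hugo₁* (the higher occurrence) c-commands it and carries the same index.
The R-expression is bound → Principle C violation.

Principle C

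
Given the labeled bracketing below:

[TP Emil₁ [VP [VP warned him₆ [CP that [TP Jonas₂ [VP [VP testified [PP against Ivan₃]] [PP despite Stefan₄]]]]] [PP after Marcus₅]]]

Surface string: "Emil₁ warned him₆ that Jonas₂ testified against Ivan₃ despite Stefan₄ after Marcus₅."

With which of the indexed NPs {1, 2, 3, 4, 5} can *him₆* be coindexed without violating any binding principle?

*him* is a pronoun, so Principle B applies: it must be free in its binding domain.
Binding domain of *him₆*: the matrix TP, whose subject is Emil₁.
*Emil₁* c-commands the pronoun within its binding domain → coindexation would violate Principle B.
*Jonas₂*: the pronoun c-commands this R-expression → coindexation would violate Principle C on *Jonas₂*.
*Ivan₃*: the pronoun c-commands this R-expression → coindexation would violate Principle C on *Ivan₃*.
*Stefan₄*: the pronoun c-commands this R-expression → coindexation would violate Principle C on *Stefan₄*.
*Marcus₅* and the pronoun do not c-command one another → neither Principle B nor Principle C is at stake; coindexation permitted.

{5}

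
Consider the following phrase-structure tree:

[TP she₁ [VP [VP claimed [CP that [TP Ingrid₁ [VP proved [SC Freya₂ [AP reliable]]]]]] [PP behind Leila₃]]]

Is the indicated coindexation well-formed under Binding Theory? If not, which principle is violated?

The two coindexed NPs are *she₁* and *Ingrid₁*.
*Ingrid₁* is an R-expression. Principle C requires it to be free everywhere.
*she₁* c-commands it and carries the same index.
The R-expression is bound → Principle C violation.

Principle C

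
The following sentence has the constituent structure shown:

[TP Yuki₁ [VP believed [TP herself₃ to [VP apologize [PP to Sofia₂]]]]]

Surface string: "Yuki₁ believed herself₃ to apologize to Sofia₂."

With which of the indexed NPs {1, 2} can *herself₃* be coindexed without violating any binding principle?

*herself* is an anaphor, so Principle A applies: it must be bound in its binding domain.
Binding domain of *herself₃*: the matrix TP, whose subject is Yuki₁.
*Yuki₁* c-commands the anaphor within its binding domain → licit binder.
*Sofia₂* does not c-command the anaphor → cannot bind it.

{1}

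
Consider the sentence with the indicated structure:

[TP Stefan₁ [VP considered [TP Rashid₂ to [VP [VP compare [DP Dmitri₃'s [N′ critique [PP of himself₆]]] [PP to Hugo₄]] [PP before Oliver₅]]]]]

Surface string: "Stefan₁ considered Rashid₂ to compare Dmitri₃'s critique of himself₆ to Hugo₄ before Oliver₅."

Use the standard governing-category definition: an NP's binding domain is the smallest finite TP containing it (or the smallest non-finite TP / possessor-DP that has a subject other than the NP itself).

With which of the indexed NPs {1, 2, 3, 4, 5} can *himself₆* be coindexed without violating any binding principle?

*himself* is an anaphor, so Principle A applies: it must be bound in its binding domain.
Binding domain of *himself₆*: the possessed DP, whose subject is Dmitri₃.
*Stefan₁* c-commands the anaphor but is outside its binding domain → cannot satisfy Principle A.
*Rashid₂* c-commands the anaphor but is outside its binding domain → cannot satisfy Principle A.
*Dmitri₃* c-commands the anaphor within its binding domain → licit binder.
*Hugo₄* does not c-command the anaphor → cannot bind it.
*Oliver₅* does not c-command the anaphor → cannot bind it.

{3}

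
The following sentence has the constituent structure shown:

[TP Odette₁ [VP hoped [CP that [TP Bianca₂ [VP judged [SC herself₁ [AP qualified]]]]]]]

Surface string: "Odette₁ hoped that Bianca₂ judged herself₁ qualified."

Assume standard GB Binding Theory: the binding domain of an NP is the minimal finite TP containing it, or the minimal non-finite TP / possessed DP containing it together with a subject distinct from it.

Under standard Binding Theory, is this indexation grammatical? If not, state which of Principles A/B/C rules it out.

The two coindexed NPs are *Odette₁* and *herself₁*.
*herself₁* is an anaphor. Principle A requires it to be bound within its binding domain — the embedded TP, whose subject is Bianca₂.
Within that domain it is c-commanded by *Bianca₂*, which does not share its index.
*Odette₁* does c-command the anaphor, but from outside its binding domain.
The anaphor is unbound in its domain → Principle A violation.

Principle A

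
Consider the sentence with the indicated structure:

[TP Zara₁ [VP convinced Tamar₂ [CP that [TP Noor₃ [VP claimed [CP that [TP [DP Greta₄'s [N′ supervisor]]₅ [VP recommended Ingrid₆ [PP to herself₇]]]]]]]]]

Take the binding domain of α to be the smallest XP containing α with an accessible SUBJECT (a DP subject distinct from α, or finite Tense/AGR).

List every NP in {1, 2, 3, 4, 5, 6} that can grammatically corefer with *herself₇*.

*herself* is an anaphor, so Principle A applies: it must be bound in its binding domain.
Binding domain of *herself₇*: the embedded TP, whose subject is [Greta₄'s supervisor]₅.
*Zara₁* c-commands the anaphor but is outside its binding domain → cannot satisfy Principle A.
*Tamar₂* c-commands the anaphor but is outside its binding domain → cannot satisfy Principle A.
*Noor₃* c-commands the anaphor but is outside its binding domain → cannot satisfy Principle A.
*Greta₄* does not c-command the anaphor → cannot bind it.
*[Greta₄'s supervisor]₅* c-commands the anaphor within its binding domain → licit binder.
*Ingrid₆* c-commands the anaphor within its binding domain → licit binder.

{5, 6}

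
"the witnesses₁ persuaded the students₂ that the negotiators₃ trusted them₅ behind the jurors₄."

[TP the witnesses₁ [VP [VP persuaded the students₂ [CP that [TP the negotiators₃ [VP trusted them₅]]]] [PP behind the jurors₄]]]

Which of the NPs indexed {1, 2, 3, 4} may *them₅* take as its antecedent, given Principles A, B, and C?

{1, 2, 4}

*them* is a pronoun, so Principle B applies: it must be free in its binding domain.
Binding domain of *them₅*: the embedded TP, whose subject is the negotiators₃.
*the witnesses₁* c-commands the pronoun but from outside its binding domain, and is not c-commanded by it → coindexation permitted.
*the students₂* c-commands the pronoun but from outside its binding domain, and is not c-commanded by it → coindexation permitted.
*the negotiators₃* c-commands the pronoun within its binding domain → coindexation would violate Principle B.
*the jurors₄* and the pronoun do not c-command one another → neither Principle B nor Principle C is at stake; coindexation permitted.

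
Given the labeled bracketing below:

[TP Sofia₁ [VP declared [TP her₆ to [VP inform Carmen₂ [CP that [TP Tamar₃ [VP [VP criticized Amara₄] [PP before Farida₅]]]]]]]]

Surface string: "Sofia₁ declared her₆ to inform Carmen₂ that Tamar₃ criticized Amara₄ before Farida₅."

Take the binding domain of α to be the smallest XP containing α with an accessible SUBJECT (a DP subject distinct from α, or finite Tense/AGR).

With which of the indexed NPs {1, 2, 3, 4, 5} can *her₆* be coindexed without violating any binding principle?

*her* is a pronoun, so Principle B applies: it must be free in its binding domain.
Binding domain of *her₆*: the matrix TP, whose subject is Sofia₁.
*Sofia₁* c-commands the pronoun within its binding domain → coindexation would violate Principle B.
*Carmen₂*: the pronoun c-commands this R-expression → coindexation would violate Principle C on *Carmen₂*.
*Tamar₃*: the pronoun c-commands this R-expression → coindexation would violate Principle C on *Tamar₃*.
*Amara₄*: the pronoun c-commands this R-expression → coindexation would violate Principle C on *Amara₄*.
*Farida₅*: the pronoun c-commands this R-expression → coindexation would violate Principle C on *Farida₅*.

none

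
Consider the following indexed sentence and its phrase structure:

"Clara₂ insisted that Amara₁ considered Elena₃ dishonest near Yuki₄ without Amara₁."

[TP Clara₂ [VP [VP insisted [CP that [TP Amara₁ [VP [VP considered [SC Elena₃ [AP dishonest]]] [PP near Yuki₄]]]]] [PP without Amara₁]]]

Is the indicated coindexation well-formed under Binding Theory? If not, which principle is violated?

grammatical

The two coindexed NPs are *Amara₁* and *Amara₁*.
*Amara₁* is an R-expression; no coindexed NP c-commands it, so Principle C holds.
*Amara₁* is an R-expression; *Amara₁* does not c-command it, and no other NP shares its index, so Principle C is satisfied.
All principles are respected.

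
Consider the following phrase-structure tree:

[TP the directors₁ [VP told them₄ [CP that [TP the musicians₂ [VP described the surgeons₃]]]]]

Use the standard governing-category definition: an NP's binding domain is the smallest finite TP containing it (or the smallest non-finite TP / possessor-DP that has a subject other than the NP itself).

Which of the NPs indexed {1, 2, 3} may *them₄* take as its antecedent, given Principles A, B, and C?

none

*them* is a pronoun, so Principle B applies: it must be free in its binding domain.
Binding domain of *them₄*: the matrix TP, whose subject is the directors₁.
*the directors₁* c-commands the pronoun within its binding domain → coindexation would violate Principle B.
*the musicians₂*: the pronoun c-commands this R-expression → coindexation would violate Principle C on *the musicians₂*.
*the surgeons₃*: the pronoun c-commands this R-expression → coindexation would violate Principle C on *the surgeons₃*.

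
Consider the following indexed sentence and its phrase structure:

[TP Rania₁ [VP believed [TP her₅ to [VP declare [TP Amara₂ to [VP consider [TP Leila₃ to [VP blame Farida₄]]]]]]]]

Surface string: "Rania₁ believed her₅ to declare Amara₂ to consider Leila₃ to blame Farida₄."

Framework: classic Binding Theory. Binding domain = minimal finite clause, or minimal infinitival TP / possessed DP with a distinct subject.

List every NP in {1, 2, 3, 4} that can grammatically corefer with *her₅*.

none

*her* is a pronoun, so Principle B applies: it must be free in its binding domain.
Binding domain of *her₅*: the matrix TP, whose subject is Rania₁.
*Rania₁* c-commands the pronoun within its binding domain → coindexation would violate Principle B.
*Amara₂*: the pronoun c-commands this R-expression → coindexation would violate Principle C on *Amara₂*.
*Leila₃*: the pronoun c-commands this R-expression → coindexation would violate Principle C on *Leila₃*.
*Farida₄*: the pronoun c-commands this R-expression → coindexation would violate Principle C on *Farida₄*.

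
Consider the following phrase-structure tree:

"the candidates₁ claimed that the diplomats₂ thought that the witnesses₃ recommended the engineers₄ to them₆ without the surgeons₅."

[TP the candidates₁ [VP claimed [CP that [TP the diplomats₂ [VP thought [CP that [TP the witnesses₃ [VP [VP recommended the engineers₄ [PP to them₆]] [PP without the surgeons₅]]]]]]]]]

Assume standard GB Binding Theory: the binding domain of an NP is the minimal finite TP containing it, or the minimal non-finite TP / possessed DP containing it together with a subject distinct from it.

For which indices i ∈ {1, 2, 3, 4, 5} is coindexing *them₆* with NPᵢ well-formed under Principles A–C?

{1, 2, 5}

*them* is a pronoun, so Principle B applies: it must be free in its binding domain.
Binding domain of *them₆*: the embedded TP, whose subject is the witnesses₃.
*the candidates₁* c-commands the pronoun but from outside its binding domain, and is not c-commanded by it → coindexation permitted.
*the diplomats₂* c-commands the pronoun but from outside its binding domain, and is not c-commanded by it → coindexation permitted.
*the witnesses₃* c-commands the pronoun within its binding domain → coindexation would violate Principle B.
*the engineers₄* c-commands the pronoun within its binding domain → coindexation would violate Principle B.
*the surgeons₅* and the pronoun do not c-command one another → neither Principle B nor Principle C is at stake; coindexation permitted.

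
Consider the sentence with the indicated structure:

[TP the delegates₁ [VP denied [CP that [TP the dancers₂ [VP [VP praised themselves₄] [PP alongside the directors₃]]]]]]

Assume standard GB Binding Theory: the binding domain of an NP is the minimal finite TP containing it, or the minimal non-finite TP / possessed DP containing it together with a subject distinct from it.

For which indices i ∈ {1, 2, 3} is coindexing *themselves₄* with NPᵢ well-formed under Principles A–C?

{2}

*themselves* is an anaphor, so Principle A applies: it must be bound in its binding domain.
Binding domain of *themselves₄*: the embedded TP, whose subject is the dancers₂.
*the delegates₁* c-commands the anaphor but is outside its binding domain → cannot satisfy Principle A.
*the dancers₂* c-commands the anaphor within its binding domain → licit binder.
*the directors₃* does not c-command the anaphor → cannot bind it.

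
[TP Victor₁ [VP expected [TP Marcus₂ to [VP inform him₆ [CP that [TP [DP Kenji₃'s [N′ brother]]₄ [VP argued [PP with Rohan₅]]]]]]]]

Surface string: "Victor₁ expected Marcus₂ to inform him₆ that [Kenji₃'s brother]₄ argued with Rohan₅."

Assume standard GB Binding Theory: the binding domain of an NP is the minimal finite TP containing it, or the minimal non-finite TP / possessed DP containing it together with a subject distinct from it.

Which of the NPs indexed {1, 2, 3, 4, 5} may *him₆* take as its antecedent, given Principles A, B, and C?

*him* is a pronoun, so Principle B applies: it must be free in its binding domain.
Binding domain of *him₆*: the embedded TP, whose subject is Marcus₂.
*Victor₁* c-commands the pronoun but from outside its binding domain, and is not c-commanded by it → coindexation permitted.
*Marcus₂* c-commands the pronoun within its binding domain → coindexation would violate Principle B.
*Kenji₃*: the pronoun c-commands this R-expression → coindexation would violate Principle C on *Kenji₃*.
*[Kenji₃'s brother]₄*: the pronoun c-commands this R-expression → coindexation would violate Principle C on *[Kenji₃'s brother]₄*.
*Rohan₅*: the pronoun c-commands this R-expression → coindexation would violate Principle C on *Rohan₅*.

{1}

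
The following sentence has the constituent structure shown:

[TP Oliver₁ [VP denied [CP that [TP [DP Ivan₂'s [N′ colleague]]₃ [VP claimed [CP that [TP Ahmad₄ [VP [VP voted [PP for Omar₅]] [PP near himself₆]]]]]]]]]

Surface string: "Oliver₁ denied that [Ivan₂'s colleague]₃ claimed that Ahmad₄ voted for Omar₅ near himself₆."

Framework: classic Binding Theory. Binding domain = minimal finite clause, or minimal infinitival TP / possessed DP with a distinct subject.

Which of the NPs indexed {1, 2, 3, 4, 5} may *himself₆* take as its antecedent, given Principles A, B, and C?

{4}

*himself* is an anaphor, so Principle A applies: it must be bound in its binding domain.
Binding domain of *himself₆*: the embedded TP, whose subject is Ahmad₄.
*Oliver₁* c-commands the anaphor but is outside its binding domain → cannot satisfy Principle A.
*Ivan₂* does not c-command the anaphor → cannot bind it.
*[Ivan₂'s colleague]₃* c-commands the anaphor but is outside its binding domain → cannot satisfy Principle A.
*Ahmad₄* c-commands the anaphor within its binding domain → licit binder.
*Omar₅* does not c-command the anaphor → cannot bind it.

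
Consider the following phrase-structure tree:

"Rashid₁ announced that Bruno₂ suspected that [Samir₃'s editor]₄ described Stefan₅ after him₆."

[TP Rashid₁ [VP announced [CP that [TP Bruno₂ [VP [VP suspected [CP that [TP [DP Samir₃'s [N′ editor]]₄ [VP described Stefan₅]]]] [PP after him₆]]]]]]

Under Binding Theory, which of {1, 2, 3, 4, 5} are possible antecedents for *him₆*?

*him* is a pronoun, so Principle B applies: it must be free in its binding domain.
Binding domain of *him₆*: the embedded TP, whose subject is Bruno₂.
*Rashid₁* c-commands the pronoun but from outside its binding domain, and is not c-commanded by it → coindexation permitted.
*Bruno₂* c-commands the pronoun within its binding domain → coindexation would violate Principle B.
*Samir₃* and the pronoun do not c-command one another → neither Principle B nor Principle C is at stake; coindexation permitted.
*[Samir₃'s editor]₄* and the pronoun do not c-command one another → neither Principle B nor Principle C is at stake; coindexation permitted.
*Stefan₅* and the pronoun do not c-command one another → neither Principle B nor Principle C is at stake; coindexation permitted.

{1, 3, 4, 5}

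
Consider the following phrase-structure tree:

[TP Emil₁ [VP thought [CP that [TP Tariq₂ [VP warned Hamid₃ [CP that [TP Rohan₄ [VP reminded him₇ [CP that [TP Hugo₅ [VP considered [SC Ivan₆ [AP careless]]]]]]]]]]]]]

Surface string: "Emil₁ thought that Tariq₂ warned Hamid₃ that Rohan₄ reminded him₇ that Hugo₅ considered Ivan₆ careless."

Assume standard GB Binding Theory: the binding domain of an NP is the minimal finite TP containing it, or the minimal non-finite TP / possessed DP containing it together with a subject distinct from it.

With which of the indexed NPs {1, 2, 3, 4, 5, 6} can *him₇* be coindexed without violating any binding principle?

{1, 2, 3}

*him* is a pronoun, so Principle B applies: it must be free in its binding domain.
Binding domain of *him₇*: the embedded TP, whose subject is Rohan₄.
*Emil₁* c-commands the pronoun but from outside its binding domain, and is not c-commanded by it → coindexation permitted.
*Tariq₂* c-commands the pronoun but from outside its binding domain, and is not c-commanded by it → coindexation permitted.
*Hamid₃* c-commands the pronoun but from outside its binding domain, and is not c-commanded by it → coindexation permitted.
*Rohan₄* c-commands the pronoun within its binding domain → coindexation would violate Principle B.
*Hugo₅*: the pronoun c-commands this R-expression → coindexation would violate Principle C on *Hugo₅*.
*Ivan₆*: the pronoun c-commands this R-expression → coindexation would violate Principle C on *Ivan₆*.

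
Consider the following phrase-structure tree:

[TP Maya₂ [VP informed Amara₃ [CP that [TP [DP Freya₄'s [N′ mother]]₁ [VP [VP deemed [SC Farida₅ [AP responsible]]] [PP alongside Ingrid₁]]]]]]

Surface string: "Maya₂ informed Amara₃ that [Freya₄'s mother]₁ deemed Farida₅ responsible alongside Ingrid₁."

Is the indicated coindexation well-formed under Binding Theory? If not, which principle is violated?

The two coindexed NPs are *[Freya₄'s mother]₁* and *Ingrid₁*.
*Ingrid₁* is an R-expression. Principle C requires it to be free everywhere.
*[Freya₄'s mother]₁* c-commands it and carries the same index.
The R-expression is bound → Principle C violation.

Principle C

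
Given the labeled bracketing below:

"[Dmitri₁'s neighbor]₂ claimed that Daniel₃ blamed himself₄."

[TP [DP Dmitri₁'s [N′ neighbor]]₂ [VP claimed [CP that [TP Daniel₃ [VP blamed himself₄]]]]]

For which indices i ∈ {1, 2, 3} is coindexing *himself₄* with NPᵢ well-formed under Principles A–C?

*himself* is an anaphor, so Principle A applies: it must be bound in its binding domain.
Binding domain of *himself₄*: the embedded TP, whose subject is Daniel₃.
*Dmitri₁* does not c-command the anaphor → cannot bind it.
*[Dmitri₁'s neighbor]₂* c-commands the anaphor but is outside its binding domain → cannot satisfy Principle A.
*Daniel₃* c-commands the anaphor within its binding domain → licit binder.

{3}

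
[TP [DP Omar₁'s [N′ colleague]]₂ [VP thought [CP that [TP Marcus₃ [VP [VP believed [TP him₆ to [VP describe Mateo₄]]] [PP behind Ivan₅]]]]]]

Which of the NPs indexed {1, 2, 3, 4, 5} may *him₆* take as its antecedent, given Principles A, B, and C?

{1, 2, 5}

*him* is a pronoun, so Principle B applies: it must be free in its binding domain.
Binding domain of *him₆*: the embedded TP, whose subject is Marcus₃.
*Omar₁* and the pronoun do not c-command one another → neither Principle B nor Principle C is at stake; coindexation permitted.
*[Omar₁'s colleague]₂* c-commands the pronoun but from outside its binding domain, and is not c-commanded by it → coindexation permitted.
*Marcus₃* c-commands the pronoun within its binding domain → coindexation would violate Principle B.
*Mateo₄*: the pronoun c-commands this R-expression → coindexation would violate Principle C on *Mateo₄*.
*Ivan₅* and the pronoun do not c-command one another → neither Principle B nor Principle C is at stake; coindexation permitted.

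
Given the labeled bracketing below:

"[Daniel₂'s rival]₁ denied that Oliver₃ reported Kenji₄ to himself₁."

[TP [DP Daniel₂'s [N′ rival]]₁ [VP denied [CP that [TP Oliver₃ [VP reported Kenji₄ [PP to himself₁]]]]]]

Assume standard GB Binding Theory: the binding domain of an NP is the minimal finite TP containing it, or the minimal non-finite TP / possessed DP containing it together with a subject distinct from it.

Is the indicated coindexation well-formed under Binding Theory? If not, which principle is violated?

The two coindexed NPs are *[Daniel₂'s rival]₁* and *himself₁*.
*himself₁* is an anaphor. Principle A requires it to be bound within its binding domain — the embedded TP, whose subject is Oliver₃.
Within that domain it is c-commanded by *Oliver₃*, *Kenji₄*, none of which share its index.
*[Daniel₂'s rival]₁* does c-command the anaphor, but from outside its binding domain.
The anaphor is unbound in its domain → Principle A violation.

Principle A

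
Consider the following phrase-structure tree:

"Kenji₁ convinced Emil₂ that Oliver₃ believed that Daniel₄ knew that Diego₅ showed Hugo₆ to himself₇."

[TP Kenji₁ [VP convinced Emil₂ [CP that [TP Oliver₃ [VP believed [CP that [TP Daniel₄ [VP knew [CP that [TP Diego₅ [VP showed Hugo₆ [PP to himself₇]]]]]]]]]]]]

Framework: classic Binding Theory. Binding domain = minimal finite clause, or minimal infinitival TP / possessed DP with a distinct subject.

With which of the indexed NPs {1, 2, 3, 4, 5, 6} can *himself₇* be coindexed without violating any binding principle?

*himself* is an anaphor, so Principle A applies: it must be bound in its binding domain.
Binding domain of *himself₇*: the embedded TP, whose subject is Diego₅.
*Kenji₁* c-commands the anaphor but is outside its binding domain → cannot satisfy Principle A.
*Emil₂* c-commands the anaphor but is outside its binding domain → cannot satisfy Principle A.
*Oliver₃* c-commands the anaphor but is outside its binding domain → cannot satisfy Principle A.
*Daniel₄* c-commands the anaphor but is outside its binding domain → cannot satisfy Principle A.
*Diego₅* c-commands the anaphor within its binding domain → licit binder.
*Hugo₆* c-commands the anaphor within its binding domain → licit binder.

{5, 6}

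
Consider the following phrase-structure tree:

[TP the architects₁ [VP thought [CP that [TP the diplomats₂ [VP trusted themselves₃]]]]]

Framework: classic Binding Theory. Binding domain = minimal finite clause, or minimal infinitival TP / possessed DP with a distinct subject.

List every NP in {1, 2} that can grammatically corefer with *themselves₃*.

*themselves* is an anaphor, so Principle A applies: it must be bound in its binding domain.
Binding domain of *themselves₃*: the embedded TP, whose subject is the diplomats₂.
*the architects₁* c-commands the anaphor but is outside its binding domain → cannot satisfy Principle A.
*the diplomats₂* c-commands the anaphor within its binding domain → licit binder.

{2}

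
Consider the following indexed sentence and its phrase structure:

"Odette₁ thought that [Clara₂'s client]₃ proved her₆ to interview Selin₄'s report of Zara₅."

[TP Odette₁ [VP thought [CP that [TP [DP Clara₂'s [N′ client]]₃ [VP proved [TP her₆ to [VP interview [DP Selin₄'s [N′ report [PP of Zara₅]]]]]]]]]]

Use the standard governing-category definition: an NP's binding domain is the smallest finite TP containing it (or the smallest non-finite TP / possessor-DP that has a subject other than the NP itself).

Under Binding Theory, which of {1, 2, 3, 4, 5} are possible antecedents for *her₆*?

{1, 2}

*her* is a pronoun, so Principle B applies: it must be free in its binding domain.
Binding domain of *her₆*: the embedded TP, whose subject is [Clara₂'s client]₃.
*Odette₁* c-commands the pronoun but from outside its binding domain, and is not c-commanded by it → coindexation permitted.
*Clara₂* and the pronoun do not c-command one another → neither Principle B nor Principle C is at stake; coindexation permitted.
*[Clara₂'s client]₃* c-commands the pronoun within its binding domain → coindexation would violate Principle B.
*Selin₄*: the pronoun c-commands this R-expression → coindexation would violate Principle C on *Selin₄*.
*Zara₅*: the pronoun c-commands this R-expression → coindexation would violate Principle C on *Zara₅*.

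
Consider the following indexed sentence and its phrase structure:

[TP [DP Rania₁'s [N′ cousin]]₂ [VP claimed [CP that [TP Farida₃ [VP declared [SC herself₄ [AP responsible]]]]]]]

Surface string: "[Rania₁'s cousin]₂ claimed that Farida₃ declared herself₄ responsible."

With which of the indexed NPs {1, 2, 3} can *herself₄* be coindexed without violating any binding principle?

{3}

*herself* is an anaphor, so Principle A applies: it must be bound in its binding domain.
Binding domain of *herself₄*: the embedded TP, whose subject is Farida₃.
*Rania₁* does not c-command the anaphor → cannot bind it.
*[Rania₁'s cousin]₂* c-commands the anaphor but is outside its binding domain → cannot satisfy Principle A.
*Farida₃* c-commands the anaphor within its binding domain → licit binder.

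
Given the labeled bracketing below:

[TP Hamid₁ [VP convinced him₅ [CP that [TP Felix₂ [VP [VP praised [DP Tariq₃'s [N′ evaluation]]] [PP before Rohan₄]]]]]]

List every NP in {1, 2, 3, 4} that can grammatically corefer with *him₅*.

none

*him* is a pronoun, so Principle B applies: it must be free in its binding domain.
Binding domain of *him₅*: the matrix TP, whose subject is Hamid₁.
*Hamid₁* c-commands the pronoun within its binding domain → coindexation would violate Principle B.
*Felix₂*: the pronoun c-commands this R-expression → coindexation would violate Principle C on *Felix₂*.
*Tariq₃*: the pronoun c-commands this R-expression → coindexation would violate Principle C on *Tariq₃*.
*Rohan₄*: the pronoun c-commands this R-expression → coindexation would violate Principle C on *Rohan₄*.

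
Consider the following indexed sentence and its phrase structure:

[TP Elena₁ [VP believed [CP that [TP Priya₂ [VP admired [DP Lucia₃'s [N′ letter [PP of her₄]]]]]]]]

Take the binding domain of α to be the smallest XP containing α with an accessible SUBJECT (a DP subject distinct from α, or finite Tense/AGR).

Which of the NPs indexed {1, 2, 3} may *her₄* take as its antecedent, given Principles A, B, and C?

{1, 2}

*her* is a pronoun, so Principle B applies: it must be free in its binding domain.
Binding domain of *her₄*: the possessed DP, whose subject is Lucia₃.
*Elena₁* c-commands the pronoun but from outside its binding domain, and is not c-commanded by it → coindexation permitted.
*Priya₂* c-commands the pronoun but from outside its binding domain, and is not c-commanded by it → coindexation permitted.
*Lucia₃* c-commands the pronoun within its binding domain → coindexation would violate Principle B.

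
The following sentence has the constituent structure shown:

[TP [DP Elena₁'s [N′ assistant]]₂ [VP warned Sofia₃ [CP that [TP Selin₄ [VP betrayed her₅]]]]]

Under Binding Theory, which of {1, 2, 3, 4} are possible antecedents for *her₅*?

*her* is a pronoun, so Principle B applies: it must be free in its binding domain.
Binding domain of *her₅*: the embedded TP, whose subject is Selin₄.
*Elena₁* and the pronoun do not c-command one another → neither Principle B nor Principle C is at stake; coindexation permitted.
*[Elena₁'s assistant]₂* c-commands the pronoun but from outside its binding domain, and is not c-commanded by it → coindexation permitted.
*Sofia₃* c-commands the pronoun but from outside its binding domain, and is not c-commanded by it → coindexation permitted.
*Selin₄* c-commands the pronoun within its binding domain → coindexation would violate Principle B.

{1, 2, 3}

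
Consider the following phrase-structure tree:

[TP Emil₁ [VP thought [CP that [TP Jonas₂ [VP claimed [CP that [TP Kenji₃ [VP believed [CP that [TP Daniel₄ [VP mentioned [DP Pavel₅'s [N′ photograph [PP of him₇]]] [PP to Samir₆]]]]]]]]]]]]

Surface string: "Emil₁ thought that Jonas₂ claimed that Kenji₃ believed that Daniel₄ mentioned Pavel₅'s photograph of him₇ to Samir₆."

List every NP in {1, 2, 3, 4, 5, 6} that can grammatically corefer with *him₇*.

{1, 2, 3, 4, 6}

*him* is a pronoun, so Principle B applies: it must be free in its binding domain.
Binding domain of *him₇*: the possessed DP, whose subject is Pavel₅.
*Emil₁* c-commands the pronoun but from outside its binding domain, and is not c-commanded by it → coindexation permitted.
*Jonas₂* c-commands the pronoun but from outside its binding domain, and is not c-commanded by it → coindexation permitted.
*Kenji₃* c-commands the pronoun but from outside its binding domain, and is not c-commanded by it → coindexation permitted.
*Daniel₄* c-commands the pronoun but from outside its binding domain, and is not c-commanded by it → coindexation permitted.
*Pavel₅* c-commands the pronoun within its binding domain → coindexation would violate Principle B.
*Samir₆* and the pronoun do not c-command one another → neither Principle B nor Principle C is at stake; coindexation permitted.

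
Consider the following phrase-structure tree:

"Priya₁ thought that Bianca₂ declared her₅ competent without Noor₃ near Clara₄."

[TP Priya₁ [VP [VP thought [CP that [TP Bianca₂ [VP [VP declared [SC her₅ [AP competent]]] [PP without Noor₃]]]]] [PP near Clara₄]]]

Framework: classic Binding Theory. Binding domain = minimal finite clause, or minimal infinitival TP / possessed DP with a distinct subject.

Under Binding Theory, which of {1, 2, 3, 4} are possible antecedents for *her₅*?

*her* is a pronoun, so Principle B applies: it must be free in its binding domain.
Binding domain of *her₅*: the embedded TP, whose subject is Bianca₂.
*Priya₁* c-commands the pronoun but from outside its binding domain, and is not c-commanded by it → coindexation permitted.
*Bianca₂* c-commands the pronoun within its binding domain → coindexation would violate Principle B.
*Noor₃* and the pronoun do not c-command one another → neither Principle B nor Principle C is at stake; coindexation permitted.
*Clara₄* and the pronoun do not c-command one another → neither Principle B nor Principle C is at stake; coindexation permitted.

{1, 3, 4}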